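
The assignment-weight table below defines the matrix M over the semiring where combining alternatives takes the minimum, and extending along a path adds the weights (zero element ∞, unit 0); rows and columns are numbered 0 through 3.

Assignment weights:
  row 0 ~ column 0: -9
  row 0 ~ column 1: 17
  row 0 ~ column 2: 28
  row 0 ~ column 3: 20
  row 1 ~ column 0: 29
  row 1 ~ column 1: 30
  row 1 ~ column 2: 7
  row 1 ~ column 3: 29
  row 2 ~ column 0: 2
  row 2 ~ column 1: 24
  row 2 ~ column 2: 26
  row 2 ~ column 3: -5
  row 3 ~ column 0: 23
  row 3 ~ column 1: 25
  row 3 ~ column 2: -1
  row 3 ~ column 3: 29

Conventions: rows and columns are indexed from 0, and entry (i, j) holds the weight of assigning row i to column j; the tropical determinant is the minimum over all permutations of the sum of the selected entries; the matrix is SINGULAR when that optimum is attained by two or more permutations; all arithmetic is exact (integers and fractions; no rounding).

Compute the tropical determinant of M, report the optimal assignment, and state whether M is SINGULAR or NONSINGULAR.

σ = (0, 1, 2, 3): (-9) + 30 + 26 + 29 = 76
σ = (0, 1, 3, 2): (-9) + 30 + (-5) + (-1) = 15
σ = (0, 2, 1, 3): (-9) + 7 + 24 + 29 = 51
σ = (0, 2, 3, 1): (-9) + 7 + (-5) + 25 = 18
σ = (0, 3, 1, 2): (-9) + 29 + 24 + (-1) = 43
σ = (0, 3, 2, 1): (-9) + 29 + 26 + 25 = 71
σ = (1, 0, 2, 3): 17 + 29 + 26 + 29 = 101
σ = (1, 0, 3, 2): 17 + 29 + (-5) + (-1) = 40
σ = (1, 2, 0, 3): 17 + 7 + 2 + 29 = 55
σ = (1, 2, 3, 0): 17 + 7 + (-5) + 23 = 42
σ = (1, 3, 0, 2): 17 + 29 + 2 + (-1) = 47
σ = (1, 3, 2, 0): 17 + 29 + 26 + 23 = 95
σ = (2, 0, 1, 3): 28 + 29 + 24 + 29 = 110
σ = (2, 0, 3, 1): 28 + 29 + (-5) + 25 = 77
σ = (2, 1, 0, 3): 28 + 30 + 2 + 29 = 89
σ = (2, 1, 3, 0): 28 + 30 + (-5) + 23 = 76
σ = (2, 3, 0, 1): 28 + 29 + 2 + 25 = 84
σ = (2, 3, 1, 0): 28 + 29 + 24 + 23 = 104
σ = (3, 0, 1, 2): 20 + 29 + 24 + (-1) = 72
σ = (3, 0, 2, 1): 20 + 29 + 26 + 25 = 100
σ = (3, 1, 0, 2): 20 + 30 + 2 + (-1) = 51
σ = (3, 1, 2, 0): 20 + 30 + 26 + 23 = 99
σ = (3, 2, 0, 1): 20 + 7 + 2 + 25 = 54
σ = (3, 2, 1, 0): 20 + 7 + 24 + 23 = 74
Optimal value attained by: σ = (0, 1, 3, 2).
Answer: det⊕(M) = 15; verdict: NONSINGULAR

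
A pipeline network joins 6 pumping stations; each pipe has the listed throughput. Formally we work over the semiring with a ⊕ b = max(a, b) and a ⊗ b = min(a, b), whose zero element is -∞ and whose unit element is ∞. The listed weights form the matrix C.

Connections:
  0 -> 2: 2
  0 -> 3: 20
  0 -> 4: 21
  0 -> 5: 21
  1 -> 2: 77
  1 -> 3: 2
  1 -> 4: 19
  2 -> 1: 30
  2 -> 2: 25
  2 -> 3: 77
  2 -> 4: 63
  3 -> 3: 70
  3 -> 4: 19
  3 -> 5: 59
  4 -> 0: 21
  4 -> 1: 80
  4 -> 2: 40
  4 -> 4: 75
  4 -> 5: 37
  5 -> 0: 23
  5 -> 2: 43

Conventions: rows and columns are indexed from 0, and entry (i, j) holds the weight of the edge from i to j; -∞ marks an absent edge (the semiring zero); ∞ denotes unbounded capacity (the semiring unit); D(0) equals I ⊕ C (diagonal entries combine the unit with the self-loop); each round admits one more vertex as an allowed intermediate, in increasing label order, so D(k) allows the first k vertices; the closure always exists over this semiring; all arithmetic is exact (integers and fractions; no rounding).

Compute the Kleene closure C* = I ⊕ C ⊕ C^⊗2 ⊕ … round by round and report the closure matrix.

D(0):
  [∞, -∞, 2, 20, 21, 21]
  [-∞, ∞, 77, 2, 19, -∞]
  [-∞, 30, ∞, 77, 63, -∞]
  [-∞, -∞, -∞, ∞, 19, 59]
  [21, 80, 40, -∞, ∞, 37]
  [23, -∞, 43, -∞, -∞, ∞]
D(1):
  [∞, -∞, 2, 20, 21, 21]
  [-∞, ∞, 77, 2, 19, -∞]
  [-∞, 30, ∞, 77, 63, -∞]
  [-∞, -∞, -∞, ∞, 19, 59]
  [21, 80, 40, 20, ∞, 37]
  [23, -∞, 43, 20, 21, ∞]
D(2):
  [∞, -∞, 2, 20, 21, 21]
  [-∞, ∞, 77, 2, 19, -∞]
  [-∞, 30, ∞, 77, 63, -∞]
  [-∞, -∞, -∞, ∞, 19, 59]
  [21, 80, 77, 20, ∞, 37]
  [23, -∞, 43, 20, 21, ∞]
D(3):
  [∞, 2, 2, 20, 21, 21]
  [-∞, ∞, 77, 77, 63, -∞]
  [-∞, 30, ∞, 77, 63, -∞]
  [-∞, -∞, -∞, ∞, 19, 59]
  [21, 80, 77, 77, ∞, 37]
  [23, 30, 43, 43, 43, ∞]
D(4):
  [∞, 2, 2, 20, 21, 21]
  [-∞, ∞, 77, 77, 63, 59]
  [-∞, 30, ∞, 77, 63, 59]
  [-∞, -∞, -∞, ∞, 19, 59]
  [21, 80, 77, 77, ∞, 59]
  [23, 30, 43, 43, 43, ∞]
D(5):
  [∞, 21, 21, 21, 21, 21]
  [21, ∞, 77, 77, 63, 59]
  [21, 63, ∞, 77, 63, 59]
  [19, 19, 19, ∞, 19, 59]
  [21, 80, 77, 77, ∞, 59]
  [23, 43, 43, 43, 43, ∞]
D(6):
  [∞, 21, 21, 21, 21, 21]
  [23, ∞, 77, 77, 63, 59]
  [23, 63, ∞, 77, 63, 59]
  [23, 43, 43, ∞, 43, 59]
  [23, 80, 77, 77, ∞, 59]
  [23, 43, 43, 43, 43, ∞]
Answer: C* = [[∞, 21, 21, 21, 21, 21], [23, ∞, 77, 77, 63, 59], [23, 63, ∞, 77, 63, 59], [23, 43, 43, ∞, 43, 59], [23, 80, 77, 77, ∞, 59], [23, 43, 43, 43, 43, ∞]]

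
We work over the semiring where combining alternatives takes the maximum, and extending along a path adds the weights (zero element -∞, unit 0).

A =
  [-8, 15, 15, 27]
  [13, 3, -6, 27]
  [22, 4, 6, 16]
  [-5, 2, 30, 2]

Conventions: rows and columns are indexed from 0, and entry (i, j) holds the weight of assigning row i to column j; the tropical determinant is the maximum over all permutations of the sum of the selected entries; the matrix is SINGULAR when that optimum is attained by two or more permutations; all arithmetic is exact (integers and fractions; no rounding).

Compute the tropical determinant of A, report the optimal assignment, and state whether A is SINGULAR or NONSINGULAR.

σ = (0, 1, 2, 3): (-8) + 3 + 6 + 2 = 3
σ = (0, 1, 3, 2): (-8) + 3 + 16 + 30 = 41
σ = (0, 2, 1, 3): (-8) + (-6) + 4 + 2 = -8
σ = (0, 2, 3, 1): (-8) + (-6) + 16 + 2 = 4
σ = (0, 3, 1, 2): (-8) + 27 + 4 + 30 = 53
σ = (0, 3, 2, 1): (-8) + 27 + 6 + 2 = 27
σ = (1, 0, 2, 3): 15 + 13 + 6 + 2 = 36
σ = (1, 0, 3, 2): 15 + 13 + 16 + 30 = 74
σ = (1, 2, 0, 3): 15 + (-6) + 22 + 2 = 33
σ = (1, 2, 3, 0): 15 + (-6) + 16 + (-5) = 20
σ = (1, 3, 0, 2): 15 + 27 + 22 + 30 = 94
σ = (1, 3, 2, 0): 15 + 27 + 6 + (-5) = 43
σ = (2, 0, 1, 3): 15 + 13 + 4 + 2 = 34
σ = (2, 0, 3, 1): 15 + 13 + 16 + 2 = 46
σ = (2, 1, 0, 3): 15 + 3 + 22 + 2 = 42
σ = (2, 1, 3, 0): 15 + 3 + 16 + (-5) = 29
σ = (2, 3, 0, 1): 15 + 27 + 22 + 2 = 66
σ = (2, 3, 1, 0): 15 + 27 + 4 + (-5) = 41
σ = (3, 0, 1, 2): 27 + 13 + 4 + 30 = 74
σ = (3, 0, 2, 1): 27 + 13 + 6 + 2 = 48
σ = (3, 1, 0, 2): 27 + 3 + 22 + 30 = 82
σ = (3, 1, 2, 0): 27 + 3 + 6 + (-5) = 31
σ = (3, 2, 0, 1): 27 + (-6) + 22 + 2 = 45
σ = (3, 2, 1, 0): 27 + (-6) + 4 + (-5) = 20
Optimal value attained by: σ = (1, 3, 0, 2).
Answer: det⊕(A) = 94; verdict: NONSINGULAR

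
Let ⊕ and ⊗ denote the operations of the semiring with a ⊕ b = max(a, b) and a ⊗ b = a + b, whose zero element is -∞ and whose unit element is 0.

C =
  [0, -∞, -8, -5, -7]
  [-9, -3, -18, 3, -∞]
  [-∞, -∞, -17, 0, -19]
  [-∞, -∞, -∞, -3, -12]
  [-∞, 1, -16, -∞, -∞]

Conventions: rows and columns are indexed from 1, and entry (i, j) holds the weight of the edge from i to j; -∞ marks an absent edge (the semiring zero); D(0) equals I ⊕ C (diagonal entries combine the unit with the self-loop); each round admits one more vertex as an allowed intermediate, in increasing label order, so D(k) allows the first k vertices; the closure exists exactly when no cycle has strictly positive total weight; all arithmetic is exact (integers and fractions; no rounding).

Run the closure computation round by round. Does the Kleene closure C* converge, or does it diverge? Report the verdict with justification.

D(0):
  [0, -∞, -8, -5, -7]
  [-9, 0, -18, 3, -∞]
  [-∞, -∞, 0, 0, -19]
  [-∞, -∞, -∞, 0, -12]
  [-∞, 1, -16, -∞, 0]
D(1):
  [0, -∞, -8, -5, -7]
  [-9, 0, -17, 3, -16]
  [-∞, -∞, 0, 0, -19]
  [-∞, -∞, -∞, 0, -12]
  [-∞, 1, -16, -∞, 0]
D(2):
  [0, -∞, -8, -5, -7]
  [-9, 0, -17, 3, -16]
  [-∞, -∞, 0, 0, -19]
  [-∞, -∞, -∞, 0, -12]
  [-8, 1, -16, 4, 0]
D(3):
  [0, -∞, -8, -5, -7]
  [-9, 0, -17, 3, -16]
  [-∞, -∞, 0, 0, -19]
  [-∞, -∞, -∞, 0, -12]
  [-8, 1, -16, 4, 0]
D(4):
  [0, -∞, -8, -5, -7]
  [-9, 0, -17, 3, -9]
  [-∞, -∞, 0, 0, -12]
  [-∞, -∞, -∞, 0, -12]
  [-8, 1, -16, 4, 0]
D(5):
  [0, -6, -8, -3, -7]
  [-9, 0, -17, 3, -9]
  [-20, -11, 0, 0, -12]
  [-20, -11, -28, 0, -12]
  [-8, 1, -16, 4, 0]
Key observation: every diagonal entry stays at the unit through all rounds, so no improving cycle exists.
Answer: CONVERGES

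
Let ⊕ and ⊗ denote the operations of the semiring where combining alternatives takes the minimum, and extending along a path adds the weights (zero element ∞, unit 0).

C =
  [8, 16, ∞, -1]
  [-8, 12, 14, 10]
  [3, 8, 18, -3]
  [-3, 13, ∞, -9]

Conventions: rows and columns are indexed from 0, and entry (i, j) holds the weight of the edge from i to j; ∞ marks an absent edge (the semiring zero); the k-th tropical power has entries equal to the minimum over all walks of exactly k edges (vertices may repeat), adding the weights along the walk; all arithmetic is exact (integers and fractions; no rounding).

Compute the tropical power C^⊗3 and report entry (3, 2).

C^⊗2:
  [-4, 12, 30, -10]
  [0, 8, 26, -9]
  [-6, 10, 22, -12]
  [-12, 4, 27, -18]
C^⊗3:
  [-13, 3, 26, -19]
  [-12, 4, 22, -18]
  [-15, 1, 24, -21]
  [-21, -5, 18, -27]
Key observation: the optimum is the walk 3->3->1->2, with weight (-9) + 13 + 14 = 18.
Optimal value attained by: walk 3->3->1->2.
Answer: (C^⊗3)[3][2] = 18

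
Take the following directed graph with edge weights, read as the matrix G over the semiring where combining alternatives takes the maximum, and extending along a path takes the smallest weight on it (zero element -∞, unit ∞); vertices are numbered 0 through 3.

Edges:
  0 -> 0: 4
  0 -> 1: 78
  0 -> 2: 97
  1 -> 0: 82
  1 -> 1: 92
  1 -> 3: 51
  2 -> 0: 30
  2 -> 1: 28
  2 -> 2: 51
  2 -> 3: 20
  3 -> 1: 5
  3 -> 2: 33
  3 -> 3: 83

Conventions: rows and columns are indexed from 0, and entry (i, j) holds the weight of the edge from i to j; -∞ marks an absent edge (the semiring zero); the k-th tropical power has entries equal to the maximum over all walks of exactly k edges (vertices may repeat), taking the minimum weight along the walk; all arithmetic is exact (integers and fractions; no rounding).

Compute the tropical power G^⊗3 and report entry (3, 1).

G^⊗2:
  [78, 78, 51, 51]
  [82, 92, 82, 51]
  [30, 30, 51, 28]
  [30, 28, 33, 83]
G^⊗3:
  [78, 78, 78, 51]
  [82, 92, 82, 51]
  [30, 30, 51, 30]
  [30, 30, 33, 83]
Key observation: the optimum is the walk 3->2->0->1, with weight 33 min 30 min 78 = 30.
Optimal value attained by: walk 3->2->0->1.
Answer: (G^⊗3)[3][1] = 30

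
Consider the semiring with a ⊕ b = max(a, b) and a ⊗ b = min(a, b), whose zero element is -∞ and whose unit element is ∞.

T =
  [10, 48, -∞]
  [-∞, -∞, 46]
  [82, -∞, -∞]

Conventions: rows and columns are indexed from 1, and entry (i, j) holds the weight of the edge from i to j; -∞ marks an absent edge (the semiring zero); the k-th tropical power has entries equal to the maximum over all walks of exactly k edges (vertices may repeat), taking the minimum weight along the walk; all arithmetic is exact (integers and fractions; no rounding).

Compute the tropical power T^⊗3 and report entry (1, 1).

T^⊗2:
  [10, 10, 46]
  [46, -∞, -∞]
  [10, 48, -∞]
T^⊗3:
  [46, 10, 10]
  [10, 46, -∞]
  [10, 10, 46]
Key observation: the optimum is the walk 1->2->3->1, with weight 48 min 46 min 82 = 46.
Optimal value attained by: walk 1->2->3->1.
Answer: (T^⊗3)[1][1] = 46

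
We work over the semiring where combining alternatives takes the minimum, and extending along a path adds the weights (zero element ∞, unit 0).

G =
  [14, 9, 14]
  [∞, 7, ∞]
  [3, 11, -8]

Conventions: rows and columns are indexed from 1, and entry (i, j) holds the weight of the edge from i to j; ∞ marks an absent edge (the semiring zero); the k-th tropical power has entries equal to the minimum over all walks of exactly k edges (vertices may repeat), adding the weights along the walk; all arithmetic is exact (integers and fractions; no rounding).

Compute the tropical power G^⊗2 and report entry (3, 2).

G^⊗2:
  [17, 16, 6]
  [∞, 14, ∞]
  [-5, 3, -16]
Key observation: the optimum is the walk 3->3->2, with weight (-8) + 11 = 3.
Optimal value attained by: walk 3->3->2.
Answer: (G^⊗2)[3][2] = 3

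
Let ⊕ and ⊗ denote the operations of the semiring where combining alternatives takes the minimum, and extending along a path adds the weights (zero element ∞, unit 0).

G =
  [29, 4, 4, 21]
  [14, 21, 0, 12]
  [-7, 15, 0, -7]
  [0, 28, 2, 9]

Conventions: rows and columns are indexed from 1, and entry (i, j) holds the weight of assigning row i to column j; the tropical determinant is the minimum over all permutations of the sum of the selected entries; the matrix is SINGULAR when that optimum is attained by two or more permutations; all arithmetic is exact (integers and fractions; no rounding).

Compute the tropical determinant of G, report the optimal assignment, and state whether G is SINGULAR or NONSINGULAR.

σ = (1, 2, 3, 4): 29 + 21 + 0 + 9 = 59
σ = (1, 2, 4, 3): 29 + 21 + (-7) + 2 = 45
σ = (1, 3, 2, 4): 29 + 0 + 15 + 9 = 53
σ = (1, 3, 4, 2): 29 + 0 + (-7) + 28 = 50
σ = (1, 4, 2, 3): 29 + 12 + 15 + 2 = 58
σ = (1, 4, 3, 2): 29 + 12 + 0 + 28 = 69
σ = (2, 1, 3, 4): 4 + 14 + 0 + 9 = 27
σ = (2, 1, 4, 3): 4 + 14 + (-7) + 2 = 13
σ = (2, 3, 1, 4): 4 + 0 + (-7) + 9 = 6
σ = (2, 3, 4, 1): 4 + 0 + (-7) + 0 = -3
σ = (2, 4, 1, 3): 4 + 12 + (-7) + 2 = 11
σ = (2, 4, 3, 1): 4 + 12 + 0 + 0 = 16
σ = (3, 1, 2, 4): 4 + 14 + 15 + 9 = 42
σ = (3, 1, 4, 2): 4 + 14 + (-7) + 28 = 39
σ = (3, 2, 1, 4): 4 + 21 + (-7) + 9 = 27
σ = (3, 2, 4, 1): 4 + 21 + (-7) + 0 = 18
σ = (3, 4, 1, 2): 4 + 12 + (-7) + 28 = 37
σ = (3, 4, 2, 1): 4 + 12 + 15 + 0 = 31
σ = (4, 1, 2, 3): 21 + 14 + 15 + 2 = 52
σ = (4, 1, 3, 2): 21 + 14 + 0 + 28 = 63
σ = (4, 2, 1, 3): 21 + 21 + (-7) + 2 = 37
σ = (4, 2, 3, 1): 21 + 21 + 0 + 0 = 42
σ = (4, 3, 1, 2): 21 + 0 + (-7) + 28 = 42
σ = (4, 3, 2, 1): 21 + 0 + 15 + 0 = 36
Optimal value attained by: σ = (2, 3, 4, 1).
Answer: det⊕(G) = -3; verdict: NONSINGULAR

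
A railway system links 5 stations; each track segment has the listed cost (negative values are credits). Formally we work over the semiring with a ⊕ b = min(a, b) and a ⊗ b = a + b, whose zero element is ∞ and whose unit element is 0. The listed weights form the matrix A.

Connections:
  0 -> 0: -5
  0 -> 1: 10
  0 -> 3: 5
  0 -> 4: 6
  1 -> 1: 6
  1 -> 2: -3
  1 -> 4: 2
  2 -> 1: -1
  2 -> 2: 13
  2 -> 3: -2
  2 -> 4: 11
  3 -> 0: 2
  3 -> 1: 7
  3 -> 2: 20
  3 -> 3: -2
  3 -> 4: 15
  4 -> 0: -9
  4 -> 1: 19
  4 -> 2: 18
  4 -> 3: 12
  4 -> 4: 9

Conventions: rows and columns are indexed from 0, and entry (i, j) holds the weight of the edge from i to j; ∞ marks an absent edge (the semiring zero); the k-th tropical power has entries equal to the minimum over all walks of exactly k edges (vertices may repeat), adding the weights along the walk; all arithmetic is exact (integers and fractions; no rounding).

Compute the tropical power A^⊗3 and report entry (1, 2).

A^⊗2:
  [-10, 5, 7, 0, 1]
  [-7, -4, 3, -5, 8]
  [0, 5, -4, -4, 1]
  [-3, 5, 4, -4, 8]
  [-14, 1, 16, -4, -3]
A^⊗3:
  [-15, 0, 2, -5, -4]
  [-12, 2, -7, -7, -2]
  [-8, -5, 2, -6, 6]
  [-8, 3, 2, -6, 3]
  [-19, -4, -2, -9, -8]
Key observation: the optimum is the walk 1->2->1->2, with weight (-3) + (-1) + (-3) = -7.
Optimal value attained by: walk 1->2->1->2.
Answer: (A^⊗3)[1][2] = -7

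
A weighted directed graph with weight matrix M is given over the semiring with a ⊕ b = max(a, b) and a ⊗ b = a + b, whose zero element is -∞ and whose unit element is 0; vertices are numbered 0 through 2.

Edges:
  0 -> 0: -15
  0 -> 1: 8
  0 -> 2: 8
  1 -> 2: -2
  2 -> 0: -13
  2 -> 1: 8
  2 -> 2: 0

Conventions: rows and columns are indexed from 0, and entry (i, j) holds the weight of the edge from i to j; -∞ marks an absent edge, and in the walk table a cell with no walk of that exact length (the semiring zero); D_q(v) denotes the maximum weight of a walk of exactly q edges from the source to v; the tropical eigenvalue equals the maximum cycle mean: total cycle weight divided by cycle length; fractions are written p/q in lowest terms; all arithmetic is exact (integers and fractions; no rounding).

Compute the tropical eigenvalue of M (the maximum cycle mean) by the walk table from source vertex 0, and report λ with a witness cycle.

q=0: [0, -∞, -∞]
q=1: [-15, 8, 8]
q=2: [-5, 16, 8]
q=3: [-5, 16, 14]
Optimal cycle mean attained by: cycle 1->2->1, total (-2) + 8, length 2.
Answer: λ = 3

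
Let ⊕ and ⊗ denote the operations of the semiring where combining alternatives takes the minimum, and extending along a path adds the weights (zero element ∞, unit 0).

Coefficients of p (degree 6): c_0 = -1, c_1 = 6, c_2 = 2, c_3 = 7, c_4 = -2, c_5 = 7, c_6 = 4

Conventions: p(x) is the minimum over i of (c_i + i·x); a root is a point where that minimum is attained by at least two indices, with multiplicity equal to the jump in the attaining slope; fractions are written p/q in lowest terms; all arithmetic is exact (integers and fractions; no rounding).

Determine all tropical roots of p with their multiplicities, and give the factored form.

hull edge (i=0, c=-1) to (i=4, c=-2): slope -1/4, span 4
hull edge (i=4, c=-2) to (i=6, c=4): slope 3, span 2
Factored form: p(x) = 4 ⊗ (x ⊕ (-3)) ⊗ (x ⊕ (-3)) ⊗ (x ⊕ 1/4) ⊗ (x ⊕ 1/4) ⊗ (x ⊕ 1/4) ⊗ (x ⊕ 1/4)
Answer: roots = -3 (mult 2), 1/4 (mult 4)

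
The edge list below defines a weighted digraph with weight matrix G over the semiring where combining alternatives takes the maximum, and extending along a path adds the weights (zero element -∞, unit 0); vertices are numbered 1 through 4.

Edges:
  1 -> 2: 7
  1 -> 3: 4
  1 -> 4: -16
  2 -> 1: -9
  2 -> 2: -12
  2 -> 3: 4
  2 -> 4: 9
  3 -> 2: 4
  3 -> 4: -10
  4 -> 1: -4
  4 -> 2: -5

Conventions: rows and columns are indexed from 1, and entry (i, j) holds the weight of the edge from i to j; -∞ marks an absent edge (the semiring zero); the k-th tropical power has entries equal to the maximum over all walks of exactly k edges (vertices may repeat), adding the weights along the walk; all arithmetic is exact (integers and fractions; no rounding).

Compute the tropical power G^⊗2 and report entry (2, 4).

G^⊗2:
  [-2, 8, 11, 16]
  [5, 8, -5, -3]
  [-5, -8, 8, 13]
  [-14, 3, 0, 4]
Key observation: the optimum is the walk 2->2->4, with weight (-12) + 9 = -3.
Optimal value attained by: walk 2->2->4.
Answer: (G^⊗2)[2][4] = -3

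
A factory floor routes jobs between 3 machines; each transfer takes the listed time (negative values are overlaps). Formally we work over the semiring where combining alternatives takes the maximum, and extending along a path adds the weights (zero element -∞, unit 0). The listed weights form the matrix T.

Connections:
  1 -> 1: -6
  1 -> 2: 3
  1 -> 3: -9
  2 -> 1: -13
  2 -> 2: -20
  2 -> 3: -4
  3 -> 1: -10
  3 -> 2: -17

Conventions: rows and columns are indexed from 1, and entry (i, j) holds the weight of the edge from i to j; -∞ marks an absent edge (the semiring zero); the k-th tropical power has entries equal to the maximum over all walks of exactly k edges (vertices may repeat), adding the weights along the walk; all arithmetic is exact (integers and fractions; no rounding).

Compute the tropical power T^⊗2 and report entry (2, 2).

T^⊗2:
  [-10, -3, -1]
  [-14, -10, -22]
  [-16, -7, -19]
Key observation: the optimum is the walk 2->1->2, with weight (-13) + 3 = -10.
Optimal value attained by: walk 2->1->2.
Answer: (T^⊗2)[2][2] = -10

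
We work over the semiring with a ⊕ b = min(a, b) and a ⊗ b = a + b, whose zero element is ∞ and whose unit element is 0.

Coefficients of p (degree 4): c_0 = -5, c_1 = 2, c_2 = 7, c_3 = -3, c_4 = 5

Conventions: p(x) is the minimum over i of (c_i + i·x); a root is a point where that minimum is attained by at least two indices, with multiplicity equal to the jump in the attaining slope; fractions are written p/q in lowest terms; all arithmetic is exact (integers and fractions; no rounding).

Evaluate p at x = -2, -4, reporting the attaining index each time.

p(-2) = min(-5+0·(-2)=-5, 2+1·(-2)=0, 7+2·(-2)=3, -3+3·(-2)=-9, 5+4·(-2)=-3) = -9 (attained by i=3)
p(-4) = min(-5+0·(-4)=-5, 2+1·(-4)=-2, 7+2·(-4)=-1, -3+3·(-4)=-15, 5+4·(-4)=-11) = -15 (attained by i=3)
Answer: p(-2) = -9; p(-4) = -15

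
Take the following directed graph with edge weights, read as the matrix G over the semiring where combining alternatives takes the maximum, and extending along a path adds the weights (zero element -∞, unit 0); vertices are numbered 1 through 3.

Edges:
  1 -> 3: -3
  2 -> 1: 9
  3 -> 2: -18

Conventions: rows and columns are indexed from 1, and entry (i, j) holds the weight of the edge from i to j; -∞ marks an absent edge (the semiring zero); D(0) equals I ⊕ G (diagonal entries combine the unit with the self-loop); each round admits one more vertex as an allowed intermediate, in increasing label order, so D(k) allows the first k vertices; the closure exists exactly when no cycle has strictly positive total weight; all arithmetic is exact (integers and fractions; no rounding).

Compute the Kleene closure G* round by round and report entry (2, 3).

D(0):
  [0, -∞, -3]
  [9, 0, -∞]
  [-∞, -18, 0]
D(1):
  [0, -∞, -3]
  [9, 0, 6]
  [-∞, -18, 0]
D(2):
  [0, -∞, -3]
  [9, 0, 6]
  [-9, -18, 0]
D(3):
  [0, -21, -3]
  [9, 0, 6]
  [-9, -18, 0]
Answer: G*[2][3] = 6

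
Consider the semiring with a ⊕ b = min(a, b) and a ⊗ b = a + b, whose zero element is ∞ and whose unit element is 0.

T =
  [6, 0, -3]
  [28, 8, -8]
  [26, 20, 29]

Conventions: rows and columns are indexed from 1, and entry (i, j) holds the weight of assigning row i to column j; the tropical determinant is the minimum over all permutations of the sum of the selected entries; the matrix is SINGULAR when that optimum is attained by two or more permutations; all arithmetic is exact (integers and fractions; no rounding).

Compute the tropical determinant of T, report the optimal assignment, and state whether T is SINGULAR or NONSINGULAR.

σ = (1, 2, 3): 6 + 8 + 29 = 43
σ = (1, 3, 2): 6 + (-8) + 20 = 18
σ = (2, 1, 3): 0 + 28 + 29 = 57
σ = (2, 3, 1): 0 + (-8) + 26 = 18
σ = (3, 1, 2): (-3) + 28 + 20 = 45
σ = (3, 2, 1): (-3) + 8 + 26 = 31
Optimal value attained by: σ = (1, 3, 2).
Answer: det⊕(T) = 18; verdict: SINGULAR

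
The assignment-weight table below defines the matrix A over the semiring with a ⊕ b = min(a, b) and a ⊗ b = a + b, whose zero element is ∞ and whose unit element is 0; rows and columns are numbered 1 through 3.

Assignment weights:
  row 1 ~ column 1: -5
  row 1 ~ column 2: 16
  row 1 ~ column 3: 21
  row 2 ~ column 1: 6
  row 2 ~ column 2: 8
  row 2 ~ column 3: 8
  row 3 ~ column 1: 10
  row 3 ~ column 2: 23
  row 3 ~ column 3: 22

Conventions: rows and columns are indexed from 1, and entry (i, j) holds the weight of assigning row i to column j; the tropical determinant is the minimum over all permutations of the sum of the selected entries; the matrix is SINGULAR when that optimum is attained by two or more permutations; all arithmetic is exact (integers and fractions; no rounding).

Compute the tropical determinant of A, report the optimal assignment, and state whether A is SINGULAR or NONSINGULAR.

σ = (1, 2, 3): (-5) + 8 + 22 = 25
σ = (1, 3, 2): (-5) + 8 + 23 = 26
σ = (2, 1, 3): 16 + 6 + 22 = 44
σ = (2, 3, 1): 16 + 8 + 10 = 34
σ = (3, 1, 2): 21 + 6 + 23 = 50
σ = (3, 2, 1): 21 + 8 + 10 = 39
Optimal value attained by: σ = (1, 2, 3).
Answer: det⊕(A) = 25; verdict: NONSINGULAR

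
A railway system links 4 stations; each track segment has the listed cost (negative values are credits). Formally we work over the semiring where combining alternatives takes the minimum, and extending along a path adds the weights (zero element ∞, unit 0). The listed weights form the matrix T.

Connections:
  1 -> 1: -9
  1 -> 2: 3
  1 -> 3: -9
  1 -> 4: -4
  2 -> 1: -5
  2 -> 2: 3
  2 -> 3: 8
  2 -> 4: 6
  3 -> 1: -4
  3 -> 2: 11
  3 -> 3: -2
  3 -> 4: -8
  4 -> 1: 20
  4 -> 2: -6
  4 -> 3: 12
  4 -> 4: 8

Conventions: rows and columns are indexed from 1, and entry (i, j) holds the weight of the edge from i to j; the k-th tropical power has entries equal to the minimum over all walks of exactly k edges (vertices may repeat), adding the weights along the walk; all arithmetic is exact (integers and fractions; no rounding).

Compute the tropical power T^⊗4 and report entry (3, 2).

T^⊗2:
  [-18, -10, -18, -17]
  [-14, -2, -14, -9]
  [-13, -14, -13, -10]
  [-11, -3, 2, 0]
T^⊗3:
  [-27, -23, -27, -26]
  [-23, -15, -23, -22]
  [-22, -16, -22, -21]
  [-20, -8, -20, -15]
T^⊗4:
  [-36, -32, -36, -35]
  [-32, -28, -32, -31]
  [-31, -27, -31, -30]
  [-29, -21, -29, -28]
Key observation: the optimum is the walk 3->1->3->4->2, with weight (-4) + (-9) + (-8) + (-6) = -27.
Optimal value attained by: walk 3->1->3->4->2.
Answer: (T^⊗4)[3][2] = -27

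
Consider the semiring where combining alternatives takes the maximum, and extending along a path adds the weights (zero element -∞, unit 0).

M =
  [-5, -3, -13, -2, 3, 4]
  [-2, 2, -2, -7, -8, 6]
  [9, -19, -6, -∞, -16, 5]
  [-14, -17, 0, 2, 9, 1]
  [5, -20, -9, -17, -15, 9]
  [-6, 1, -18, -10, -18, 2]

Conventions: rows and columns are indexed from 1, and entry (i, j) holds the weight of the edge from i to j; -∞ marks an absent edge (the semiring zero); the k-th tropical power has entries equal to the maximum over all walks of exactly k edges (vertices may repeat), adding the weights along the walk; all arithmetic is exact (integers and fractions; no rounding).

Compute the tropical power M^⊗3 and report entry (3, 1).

M^⊗2:
  [8, 5, -2, 0, 7, 12]
  [7, 7, 0, -4, 2, 8]
  [4, 6, -4, 7, 12, 13]
  [14, 2, 2, 4, 11, 18]
  [3, 10, -8, 3, 8, 11]
  [-1, 3, -1, -6, -1, 7]
M^⊗3:
  [12, 13, 3, 6, 11, 16]
  [9, 9, 5, 5, 10, 13]
  [17, 14, 7, 9, 16, 21]
  [16, 19, 4, 12, 17, 20]
  [13, 12, 8, 5, 12, 17]
  [8, 8, 1, -3, 3, 9]
Key observation: the optimum is the walk 3->1->5->1, with weight 9 + 3 + 5 = 17.
Optimal value attained by: walk 3->1->5->1.
Answer: (M^⊗3)[3][1] = 17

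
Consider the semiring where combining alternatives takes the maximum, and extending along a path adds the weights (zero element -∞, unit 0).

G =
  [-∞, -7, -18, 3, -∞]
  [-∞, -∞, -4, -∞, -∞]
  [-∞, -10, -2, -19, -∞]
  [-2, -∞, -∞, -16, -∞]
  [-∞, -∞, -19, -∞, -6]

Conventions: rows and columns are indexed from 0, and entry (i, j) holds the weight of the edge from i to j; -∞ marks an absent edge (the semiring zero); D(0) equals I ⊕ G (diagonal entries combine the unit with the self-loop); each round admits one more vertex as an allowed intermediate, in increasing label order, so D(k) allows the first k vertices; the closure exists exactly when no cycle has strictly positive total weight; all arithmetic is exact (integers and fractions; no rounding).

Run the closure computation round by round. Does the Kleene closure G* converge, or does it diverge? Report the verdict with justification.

D(0):
  [0, -7, -18, 3, -∞]
  [-∞, 0, -4, -∞, -∞]
  [-∞, -10, 0, -19, -∞]
  [-2, -∞, -∞, 0, -∞]
  [-∞, -∞, -19, -∞, 0]
Detection: at round 1, diagonal entry (3, 3) turns strictly positive.
Key observation: the cycle 3->0->3 has total weight (-2) + 3, which is strictly positive.
Answer: DIVERGES — positive cycle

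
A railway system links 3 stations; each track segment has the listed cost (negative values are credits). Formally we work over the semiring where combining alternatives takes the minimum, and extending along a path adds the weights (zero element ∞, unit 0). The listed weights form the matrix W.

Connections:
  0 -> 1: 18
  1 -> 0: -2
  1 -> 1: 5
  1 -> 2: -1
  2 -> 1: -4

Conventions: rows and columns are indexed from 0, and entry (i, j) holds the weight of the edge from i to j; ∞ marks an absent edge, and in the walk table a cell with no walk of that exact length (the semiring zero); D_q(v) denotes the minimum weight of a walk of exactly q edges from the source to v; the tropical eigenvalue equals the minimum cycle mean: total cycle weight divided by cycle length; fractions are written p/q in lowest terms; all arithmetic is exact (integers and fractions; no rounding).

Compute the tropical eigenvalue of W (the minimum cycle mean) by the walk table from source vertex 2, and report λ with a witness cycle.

q=0: [∞, ∞, 0]
q=1: [∞, -4, ∞]
q=2: [-6, 1, -5]
q=3: [-1, -9, 0]
Optimal cycle mean attained by: cycle 1->2->1, total (-1) + (-4), length 2.
Answer: λ = -5/2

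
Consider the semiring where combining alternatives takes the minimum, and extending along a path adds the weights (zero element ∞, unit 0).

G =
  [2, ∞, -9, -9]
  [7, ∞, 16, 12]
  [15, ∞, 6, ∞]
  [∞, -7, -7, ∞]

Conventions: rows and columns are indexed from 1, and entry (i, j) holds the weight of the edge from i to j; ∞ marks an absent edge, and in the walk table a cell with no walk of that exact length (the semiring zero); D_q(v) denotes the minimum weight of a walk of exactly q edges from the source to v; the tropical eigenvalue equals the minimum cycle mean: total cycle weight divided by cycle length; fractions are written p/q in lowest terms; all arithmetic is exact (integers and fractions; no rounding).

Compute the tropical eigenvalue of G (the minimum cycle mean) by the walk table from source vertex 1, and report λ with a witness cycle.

q=0: [0, ∞, ∞, ∞]
q=1: [2, ∞, -9, -9]
q=2: [4, -16, -16, -7]
q=3: [-9, -14, -14, -5]
q=4: [-7, -12, -18, -18]
Optimal cycle mean attained by: cycle 1->4->2->1, total (-9) + (-7) + 7, length 3.
Answer: λ = -3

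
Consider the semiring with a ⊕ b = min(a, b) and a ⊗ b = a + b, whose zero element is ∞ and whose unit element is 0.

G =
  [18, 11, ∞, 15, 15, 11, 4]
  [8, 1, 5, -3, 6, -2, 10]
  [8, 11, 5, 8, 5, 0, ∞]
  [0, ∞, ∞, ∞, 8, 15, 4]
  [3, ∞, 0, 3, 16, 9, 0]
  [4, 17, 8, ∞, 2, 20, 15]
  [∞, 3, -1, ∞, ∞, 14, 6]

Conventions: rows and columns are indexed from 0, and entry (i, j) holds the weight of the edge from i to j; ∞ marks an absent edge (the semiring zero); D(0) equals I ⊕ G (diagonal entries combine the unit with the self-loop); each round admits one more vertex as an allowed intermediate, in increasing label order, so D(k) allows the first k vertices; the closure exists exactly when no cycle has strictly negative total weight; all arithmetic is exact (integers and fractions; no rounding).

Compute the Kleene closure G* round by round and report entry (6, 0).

D(0):
  [0, 11, ∞, 15, 15, 11, 4]
  [8, 0, 5, -3, 6, -2, 10]
  [8, 11, 0, 8, 5, 0, ∞]
  [0, ∞, ∞, 0, 8, 15, 4]
  [3, ∞, 0, 3, 0, 9, 0]
  [4, 17, 8, ∞, 2, 0, 15]
  [∞, 3, -1, ∞, ∞, 14, 0]
D(1):
  [0, 11, ∞, 15, 15, 11, 4]
  [8, 0, 5, -3, 6, -2, 10]
  [8, 11, 0, 8, 5, 0, 12]
  [0, 11, ∞, 0, 8, 11, 4]
  [3, 14, 0, 3, 0, 9, 0]
  [4, 15, 8, 19, 2, 0, 8]
  [∞, 3, -1, ∞, ∞, 14, 0]
D(2):
  [0, 11, 16, 8, 15, 9, 4]
  [8, 0, 5, -3, 6, -2, 10]
  [8, 11, 0, 8, 5, 0, 12]
  [0, 11, 16, 0, 8, 9, 4]
  [3, 14, 0, 3, 0, 9, 0]
  [4, 15, 8, 12, 2, 0, 8]
  [11, 3, -1, 0, 9, 1, 0]
D(3):
  [0, 11, 16, 8, 15, 9, 4]
  [8, 0, 5, -3, 6, -2, 10]
  [8, 11, 0, 8, 5, 0, 12]
  [0, 11, 16, 0, 8, 9, 4]
  [3, 11, 0, 3, 0, 0, 0]
  [4, 15, 8, 12, 2, 0, 8]
  [7, 3, -1, 0, 4, -1, 0]
D(4):
  [0, 11, 16, 8, 15, 9, 4]
  [-3, 0, 5, -3, 5, -2, 1]
  [8, 11, 0, 8, 5, 0, 12]
  [0, 11, 16, 0, 8, 9, 4]
  [3, 11, 0, 3, 0, 0, 0]
  [4, 15, 8, 12, 2, 0, 8]
  [0, 3, -1, 0, 4, -1, 0]
D(5):
  [0, 11, 15, 8, 15, 9, 4]
  [-3, 0, 5, -3, 5, -2, 1]
  [8, 11, 0, 8, 5, 0, 5]
  [0, 11, 8, 0, 8, 8, 4]
  [3, 11, 0, 3, 0, 0, 0]
  [4, 13, 2, 5, 2, 0, 2]
  [0, 3, -1, 0, 4, -1, 0]
D(6):
  [0, 11, 11, 8, 11, 9, 4]
  [-3, 0, 0, -3, 0, -2, 0]
  [4, 11, 0, 5, 2, 0, 2]
  [0, 11, 8, 0, 8, 8, 4]
  [3, 11, 0, 3, 0, 0, 0]
  [4, 13, 2, 5, 2, 0, 2]
  [0, 3, -1, 0, 1, -1, 0]
D(7):
  [0, 7, 3, 4, 5, 3, 4]
  [-3, 0, -1, -3, 0, -2, 0]
  [2, 5, 0, 2, 2, 0, 2]
  [0, 7, 3, 0, 5, 3, 4]
  [0, 3, -1, 0, 0, -1, 0]
  [2, 5, 1, 2, 2, 0, 2]
  [0, 3, -1, 0, 1, -1, 0]
Answer: G*[6][0] = 0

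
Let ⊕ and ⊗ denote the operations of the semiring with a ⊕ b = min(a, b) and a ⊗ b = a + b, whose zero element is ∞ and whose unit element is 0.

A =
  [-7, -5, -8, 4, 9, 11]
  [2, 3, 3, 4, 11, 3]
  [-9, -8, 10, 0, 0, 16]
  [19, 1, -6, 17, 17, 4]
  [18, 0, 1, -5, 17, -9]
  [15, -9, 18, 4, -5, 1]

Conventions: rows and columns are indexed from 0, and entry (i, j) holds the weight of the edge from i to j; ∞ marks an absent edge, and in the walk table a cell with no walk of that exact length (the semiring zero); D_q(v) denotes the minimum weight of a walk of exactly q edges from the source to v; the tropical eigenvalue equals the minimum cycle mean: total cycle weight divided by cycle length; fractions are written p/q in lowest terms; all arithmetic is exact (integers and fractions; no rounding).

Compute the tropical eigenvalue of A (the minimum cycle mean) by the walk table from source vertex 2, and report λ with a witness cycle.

q=0: [∞, ∞, 0, ∞, ∞, ∞]
q=1: [-9, -8, 10, 0, 0, 16]
q=2: [-16, -14, -17, -5, 0, -9]
q=3: [-26, -25, -24, -17, -17, -11]
q=4: [-33, -32, -34, -24, -24, -26]
q=5: [-43, -42, -41, -34, -34, -33]
q=6: [-50, -49, -51, -41, -41, -43]
Optimal cycle mean attained by: cycle 0->2->0, total (-8) + (-9), length 2.
Answer: λ = -17/2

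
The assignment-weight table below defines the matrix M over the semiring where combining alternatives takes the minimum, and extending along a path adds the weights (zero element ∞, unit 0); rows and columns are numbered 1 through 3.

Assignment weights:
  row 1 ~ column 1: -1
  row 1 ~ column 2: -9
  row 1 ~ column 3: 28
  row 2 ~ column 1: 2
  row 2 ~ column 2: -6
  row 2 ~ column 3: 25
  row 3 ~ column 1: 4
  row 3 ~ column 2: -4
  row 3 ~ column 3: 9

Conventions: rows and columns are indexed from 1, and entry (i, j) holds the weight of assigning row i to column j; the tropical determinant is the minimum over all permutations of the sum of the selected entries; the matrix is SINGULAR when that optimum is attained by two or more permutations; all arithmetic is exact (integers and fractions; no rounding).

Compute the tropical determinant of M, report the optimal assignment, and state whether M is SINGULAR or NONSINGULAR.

σ = (1, 2, 3): (-1) + (-6) + 9 = 2
σ = (1, 3, 2): (-1) + 25 + (-4) = 20
σ = (2, 1, 3): (-9) + 2 + 9 = 2
σ = (2, 3, 1): (-9) + 25 + 4 = 20
σ = (3, 1, 2): 28 + 2 + (-4) = 26
σ = (3, 2, 1): 28 + (-6) + 4 = 26
Optimal value attained by: σ = (1, 2, 3).
Answer: det⊕(M) = 2; verdict: SINGULAR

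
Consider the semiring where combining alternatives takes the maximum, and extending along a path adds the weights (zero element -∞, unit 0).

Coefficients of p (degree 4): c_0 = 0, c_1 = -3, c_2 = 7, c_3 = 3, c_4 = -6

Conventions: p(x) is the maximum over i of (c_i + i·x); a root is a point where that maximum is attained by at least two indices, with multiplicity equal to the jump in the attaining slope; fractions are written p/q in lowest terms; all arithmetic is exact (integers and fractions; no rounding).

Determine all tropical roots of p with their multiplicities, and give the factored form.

hull edge (i=0, c=0) to (i=2, c=7): slope 7/2, span 2
hull edge (i=2, c=7) to (i=3, c=3): slope -4, span 1
hull edge (i=3, c=3) to (i=4, c=-6): slope -9, span 1
Factored form: p(x) = -6 ⊗ (x ⊕ (-7/2)) ⊗ (x ⊕ (-7/2)) ⊗ (x ⊕ 4) ⊗ (x ⊕ 9)
Answer: roots = -7/2 (mult 2), 4 (mult 1), 9 (mult 1)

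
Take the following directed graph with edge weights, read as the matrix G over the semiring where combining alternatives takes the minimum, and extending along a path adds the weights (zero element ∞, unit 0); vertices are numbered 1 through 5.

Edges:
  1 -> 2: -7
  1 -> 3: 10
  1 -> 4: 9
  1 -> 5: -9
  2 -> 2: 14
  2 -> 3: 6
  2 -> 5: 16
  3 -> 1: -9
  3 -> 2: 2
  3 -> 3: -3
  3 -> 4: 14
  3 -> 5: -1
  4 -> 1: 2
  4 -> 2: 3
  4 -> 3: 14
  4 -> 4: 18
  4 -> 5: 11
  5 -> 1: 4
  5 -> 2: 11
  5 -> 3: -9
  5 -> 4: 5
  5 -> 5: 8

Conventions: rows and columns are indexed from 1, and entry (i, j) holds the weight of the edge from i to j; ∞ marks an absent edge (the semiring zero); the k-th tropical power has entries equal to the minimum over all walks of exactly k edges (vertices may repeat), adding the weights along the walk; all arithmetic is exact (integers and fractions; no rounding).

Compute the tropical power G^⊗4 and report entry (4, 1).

G^⊗2:
  [-5, 2, -18, -4, -1]
  [-3, 8, 3, 20, 5]
  [-12, -16, -10, 0, -18]
  [5, -5, 2, 11, -7]
  [-18, -7, -12, 5, -10]
G^⊗3:
  [-27, -16, -21, -4, -19]
  [-6, -10, -4, 6, -12]
  [-19, -19, -27, -13, -21]
  [-7, -2, -16, -2, -4]
  [-21, -25, -19, -9, -27]
G^⊗4:
  [-30, -34, -28, -18, -36]
  [-13, -13, -21, -7, -15]
  [-36, -26, -30, -16, -28]
  [-25, -14, -19, -2, -17]
  [-28, -28, -36, -22, -30]
Key observation: the optimum is the walk 4->1->5->3->1, with weight 2 + (-9) + (-9) + (-9) = -25.
Optimal value attained by: walk 4->1->5->3->1.
Answer: (G^⊗4)[4][1] = -25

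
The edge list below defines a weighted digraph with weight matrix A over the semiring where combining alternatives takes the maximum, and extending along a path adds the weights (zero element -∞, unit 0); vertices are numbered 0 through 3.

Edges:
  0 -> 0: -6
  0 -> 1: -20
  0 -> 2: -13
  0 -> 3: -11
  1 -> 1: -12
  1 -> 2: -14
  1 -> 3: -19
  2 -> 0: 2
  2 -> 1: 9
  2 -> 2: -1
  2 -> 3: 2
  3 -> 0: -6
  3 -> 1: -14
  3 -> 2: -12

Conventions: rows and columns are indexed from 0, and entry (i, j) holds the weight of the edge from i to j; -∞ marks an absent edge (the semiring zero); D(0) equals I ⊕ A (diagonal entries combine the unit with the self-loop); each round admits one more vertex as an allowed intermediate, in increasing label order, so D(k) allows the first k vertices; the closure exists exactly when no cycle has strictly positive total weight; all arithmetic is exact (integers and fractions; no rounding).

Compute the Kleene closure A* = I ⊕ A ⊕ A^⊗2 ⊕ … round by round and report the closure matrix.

D(0):
  [0, -20, -13, -11]
  [-∞, 0, -14, -19]
  [2, 9, 0, 2]
  [-6, -14, -12, 0]
D(1):
  [0, -20, -13, -11]
  [-∞, 0, -14, -19]
  [2, 9, 0, 2]
  [-6, -14, -12, 0]
D(2):
  [0, -20, -13, -11]
  [-∞, 0, -14, -19]
  [2, 9, 0, 2]
  [-6, -14, -12, 0]
D(3):
  [0, -4, -13, -11]
  [-12, 0, -14, -12]
  [2, 9, 0, 2]
  [-6, -3, -12, 0]
D(4):
  [0, -4, -13, -11]
  [-12, 0, -14, -12]
  [2, 9, 0, 2]
  [-6, -3, -12, 0]
Answer: A* = [[0, -4, -13, -11], [-12, 0, -14, -12], [2, 9, 0, 2], [-6, -3, -12, 0]]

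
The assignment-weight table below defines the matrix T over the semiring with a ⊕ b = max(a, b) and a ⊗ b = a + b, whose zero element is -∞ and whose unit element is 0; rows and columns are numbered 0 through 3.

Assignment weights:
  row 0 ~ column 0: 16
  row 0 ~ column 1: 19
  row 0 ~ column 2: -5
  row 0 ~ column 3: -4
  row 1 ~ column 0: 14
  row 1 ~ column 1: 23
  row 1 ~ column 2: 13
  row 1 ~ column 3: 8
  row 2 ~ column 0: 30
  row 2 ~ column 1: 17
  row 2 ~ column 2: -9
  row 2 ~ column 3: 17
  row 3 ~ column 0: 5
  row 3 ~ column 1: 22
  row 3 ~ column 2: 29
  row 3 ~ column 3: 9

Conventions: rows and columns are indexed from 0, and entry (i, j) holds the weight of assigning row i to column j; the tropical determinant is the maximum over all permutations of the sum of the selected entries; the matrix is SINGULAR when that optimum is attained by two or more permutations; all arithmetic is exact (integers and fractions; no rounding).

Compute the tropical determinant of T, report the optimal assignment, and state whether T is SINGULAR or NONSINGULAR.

σ = (0, 1, 2, 3): 16 + 23 + (-9) + 9 = 39
σ = (0, 1, 3, 2): 16 + 23 + 17 + 29 = 85
σ = (0, 2, 1, 3): 16 + 13 + 17 + 9 = 55
σ = (0, 2, 3, 1): 16 + 13 + 17 + 22 = 68
σ = (0, 3, 1, 2): 16 + 8 + 17 + 29 = 70
σ = (0, 3, 2, 1): 16 + 8 + (-9) + 22 = 37
σ = (1, 0, 2, 3): 19 + 14 + (-9) + 9 = 33
σ = (1, 0, 3, 2): 19 + 14 + 17 + 29 = 79
σ = (1, 2, 0, 3): 19 + 13 + 30 + 9 = 71
σ = (1, 2, 3, 0): 19 + 13 + 17 + 5 = 54
σ = (1, 3, 0, 2): 19 + 8 + 30 + 29 = 86
σ = (1, 3, 2, 0): 19 + 8 + (-9) + 5 = 23
σ = (2, 0, 1, 3): (-5) + 14 + 17 + 9 = 35
σ = (2, 0, 3, 1): (-5) + 14 + 17 + 22 = 48
σ = (2, 1, 0, 3): (-5) + 23 + 30 + 9 = 57
σ = (2, 1, 3, 0): (-5) + 23 + 17 + 5 = 40
σ = (2, 3, 0, 1): (-5) + 8 + 30 + 22 = 55
σ = (2, 3, 1, 0): (-5) + 8 + 17 + 5 = 25
σ = (3, 0, 1, 2): (-4) + 14 + 17 + 29 = 56
σ = (3, 0, 2, 1): (-4) + 14 + (-9) + 22 = 23
σ = (3, 1, 0, 2): (-4) + 23 + 30 + 29 = 78
σ = (3, 1, 2, 0): (-4) + 23 + (-9) + 5 = 15
σ = (3, 2, 0, 1): (-4) + 13 + 30 + 22 = 61
σ = (3, 2, 1, 0): (-4) + 13 + 17 + 5 = 31
Optimal value attained by: σ = (1, 3, 0, 2).
Answer: det⊕(T) = 86; verdict: NONSINGULAR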